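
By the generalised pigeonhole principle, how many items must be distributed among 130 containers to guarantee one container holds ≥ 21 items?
n = (21 − 1)·130 + 1 = 2601

By the generalised pigeonhole principle, to guarantee some box contains ≥ r objects we need more than (r − 1) · k objects total. Threshold: n = (r − 1) · k + 1. With r = 21 and k = 130: n = 20 · 130 + 1 = 2600 + 1 = 2601. For n = 2600 = 20 · 130, we can put exactly 20 objects in every box, avoiding 21 in any single one — so 2601 is tight.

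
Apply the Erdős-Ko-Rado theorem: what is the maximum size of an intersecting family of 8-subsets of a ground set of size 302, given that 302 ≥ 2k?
max |F| = C(301, 7) = 41401382408100

Erdős-Ko-Rado (1961): when n ≥ 2k, max |F| = C(n−1, k−1). The bound is attained by the star {A : i ∈ A} for any fixed i ∈ [n]. Here C(302−1, 8−1) = C(301, 7) = 41401382408100.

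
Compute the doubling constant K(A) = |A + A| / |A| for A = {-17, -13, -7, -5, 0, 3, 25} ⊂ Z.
K = |A + A| / |A| = 26/7

Enumerate A + A = {a + b : a, b ∈ A}. With |A| = 7, there are |A|^2 = 49 ordered sum pairs; collecting distinct values, A + A = {-34, -30, -26, -24, -22, -20, -18, -17, -14, -13, -12, -10, -7, -5, -4, -2, 0, 3, 6, 8, 12, 18, 20, 25, 28, 50}, so |A + A| = 26. Thus K = 26/7. For comparison, the minimum possible |A + A| over all 7-element sets is 2·7 − 1 = 13 (so min K = 13/7), attained only by arithmetic progressions.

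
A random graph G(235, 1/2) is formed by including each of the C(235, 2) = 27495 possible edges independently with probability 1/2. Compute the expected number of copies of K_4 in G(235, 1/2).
E[# K_4] = C(235, 4) · (1/2)^C(4, 2) = 123855810 / 2^6 = 61927905/32 = 1935247.03125

For each 4-subset S of vertices (there are C(235, 4) = 123855810 such S), let X_S = 1 if S induces a K_4 (all C(4, 2) = 6 edges present). Then P(X_S = 1) = (1/2)^6 = 1/64. By linearity of expectation, E[# K_4] = C(235, 4) · (1/2)^6 = 123855810 / 64 = 61927905/32 = 1935247.03125.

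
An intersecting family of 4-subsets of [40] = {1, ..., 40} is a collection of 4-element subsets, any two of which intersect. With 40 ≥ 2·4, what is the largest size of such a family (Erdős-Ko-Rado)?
max |F| = C(39, 3) = 9139

The Erdős-Ko-Rado theorem states: for n ≥ 2k, an intersecting family of k-subsets of an n-element set has size at most C(n − 1, k − 1), with equality for 'star' families {A ⊆ [n] : |A| = k, i ∈ A} (fix an element i). For n = 40, k = 4: C(39, 3) = 9139.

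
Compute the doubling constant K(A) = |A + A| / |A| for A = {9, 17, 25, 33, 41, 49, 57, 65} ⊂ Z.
K = |A + A| / |A| = 15/8

Enumerate A + A = {a + b : a, b ∈ A}. With |A| = 8, there are |A|^2 = 64 ordered sum pairs; collecting distinct values, A + A = {18, 26, 34, 42, 50, 58, 66, 74, 82, 90, 98, 106, 114, 122, 130}, so |A + A| = 15. Thus K = 15/8. Here |A + A| = 2|A| − 1 = 15, the minimum possible — so K = 15/8 is minimal, which holds iff A is an arithmetic progression.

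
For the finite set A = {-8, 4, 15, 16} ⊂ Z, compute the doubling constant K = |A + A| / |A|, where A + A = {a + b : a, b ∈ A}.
K = |A + A| / |A| = 9/4

Enumerate A + A = {a + b : a, b ∈ A}. With |A| = 4, there are |A|^2 = 16 ordered sum pairs; collecting distinct values, A + A = {-16, -4, 7, 8, 19, 20, 30, 31, 32}, so |A + A| = 9. Thus K = 9/4. For comparison, the minimum possible |A + A| over all 4-element sets is 2·4 − 1 = 7 (so min K = 7/4), attained only by arithmetic progressions.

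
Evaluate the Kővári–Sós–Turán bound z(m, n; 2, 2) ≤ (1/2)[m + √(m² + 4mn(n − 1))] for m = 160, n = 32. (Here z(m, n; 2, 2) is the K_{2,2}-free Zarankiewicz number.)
z(160, 32; 2, 2) ≤ (1/2)[160 + √(160² + 4·160·32·31)] = (1/2)[160 + √660480] = 486.3496

Kővári–Sós–Turán: let r_1, ..., r_160 be the row sums and z = Σ r_i the total number of 1s. Each pair of columns can share at most one row with both entries 1 (else a 2×2 all-ones block appears), so Σ_i C(r_i, 2) ≤ C(32, 2) = 496. By convexity Σ_i C(r_i, 2) ≥ 160·C(z/160, 2) = z(z − 160)/(2·160), giving z² − 160z − 160·32·31 ≤ 0 and hence z ≤ (1/2)[160 + √(25600 + 4·158720)] = (1/2)[160 + √660480] ≈ (1/2)(160 + 812.6992) = 486.3496.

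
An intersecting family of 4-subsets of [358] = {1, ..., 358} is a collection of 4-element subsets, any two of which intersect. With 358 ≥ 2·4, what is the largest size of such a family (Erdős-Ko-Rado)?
max |F| = C(357, 3) = 7519610

The Erdős-Ko-Rado theorem states: for n ≥ 2k, an intersecting family of k-subsets of an n-element set has size at most C(n − 1, k − 1), with equality for 'star' families {A ⊆ [n] : |A| = k, i ∈ A} (fix an element i). For n = 358, k = 4: C(357, 3) = 7519610.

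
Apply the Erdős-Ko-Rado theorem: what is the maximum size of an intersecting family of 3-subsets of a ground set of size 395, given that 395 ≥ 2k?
max |F| = C(394, 2) = 77421

The Erdős-Ko-Rado theorem states: for n ≥ 2k, an intersecting family of k-subsets of an n-element set has size at most C(n − 1, k − 1), with equality for 'star' families {A ⊆ [n] : |A| = k, i ∈ A} (fix an element i). For n = 395, k = 3: C(394, 2) = 77421.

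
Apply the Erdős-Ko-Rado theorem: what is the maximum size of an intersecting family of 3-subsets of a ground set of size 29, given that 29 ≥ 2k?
max |F| = C(28, 2) = 378

The Erdős-Ko-Rado theorem states: for n ≥ 2k, an intersecting family of k-subsets of an n-element set has size at most C(n − 1, k − 1), with equality for 'star' families {A ⊆ [n] : |A| = k, i ∈ A} (fix an element i). For n = 29, k = 3: C(28, 2) = 378.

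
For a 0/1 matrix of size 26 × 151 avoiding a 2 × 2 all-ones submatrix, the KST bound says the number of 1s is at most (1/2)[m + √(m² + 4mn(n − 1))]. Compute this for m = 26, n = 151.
z(26, 151; 2, 2) ≤ (1/2)[26 + √(26² + 4·26·151·150)] = (1/2)[26 + √2356276] = 780.5083

Kővári–Sós–Turán: let r_1, ..., r_26 be the row sums and z = Σ r_i the total number of 1s. Each pair of columns can share at most one row with both entries 1 (else a 2×2 all-ones block appears), so Σ_i C(r_i, 2) ≤ C(151, 2) = 11325. By convexity Σ_i C(r_i, 2) ≥ 26·C(z/26, 2) = z(z − 26)/(2·26), giving z² − 26z − 26·151·150 ≤ 0 and hence z ≤ (1/2)[26 + √(676 + 4·588900)] = (1/2)[26 + √2356276] ≈ (1/2)(26 + 1535.0166) = 780.5083.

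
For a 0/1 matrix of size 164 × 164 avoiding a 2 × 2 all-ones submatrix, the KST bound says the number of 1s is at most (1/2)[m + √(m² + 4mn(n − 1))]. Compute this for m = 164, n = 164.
z(164, 164; 2, 2) ≤ (1/2)[164 + √(164² + 4·164·164·163)] = (1/2)[164 + √17563088] = 2177.4169

Kővári–Sós–Turán: let r_1, ..., r_164 be the row sums and z = Σ r_i the total number of 1s. Each pair of columns can share at most one row with both entries 1 (else a 2×2 all-ones block appears), so Σ_i C(r_i, 2) ≤ C(164, 2) = 13366. By convexity Σ_i C(r_i, 2) ≥ 164·C(z/164, 2) = z(z − 164)/(2·164), giving z² − 164z − 164·164·163 ≤ 0 and hence z ≤ (1/2)[164 + √(26896 + 4·4384048)] = (1/2)[164 + √17563088] ≈ (1/2)(164 + 4190.8338) = 2177.4169.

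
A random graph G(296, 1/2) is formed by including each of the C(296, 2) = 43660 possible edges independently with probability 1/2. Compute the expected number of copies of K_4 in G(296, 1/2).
E[# K_4] = C(296, 4) · (1/2)^C(4, 2) = 313413310 / 2^6 = 156706655/32 = 4897082.96875

For each 4-subset S of vertices (there are C(296, 4) = 313413310 such S), let X_S = 1 if S induces a K_4 (all C(4, 2) = 6 edges present). Then P(X_S = 1) = (1/2)^6 = 1/64. By linearity of expectation, E[# K_4] = C(296, 4) · (1/2)^6 = 313413310 / 64 = 156706655/32 = 4897082.96875.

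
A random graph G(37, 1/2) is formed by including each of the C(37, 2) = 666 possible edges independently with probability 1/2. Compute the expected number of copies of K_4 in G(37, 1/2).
E[# K_4] = C(37, 4) · (1/2)^C(4, 2) = 66045 / 2^6 = 1031.953125

For each 4-subset S of vertices (there are C(37, 4) = 66045 such S), let X_S = 1 if S induces a K_4 (all C(4, 2) = 6 edges present). Then P(X_S = 1) = (1/2)^6 = 1/64. By linearity of expectation, E[# K_4] = C(37, 4) · (1/2)^6 = 66045 / 64 = 1031.953125.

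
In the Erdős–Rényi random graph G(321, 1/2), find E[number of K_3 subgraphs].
E[# K_3] = C(321, 3) · (1/2)^C(3, 2) = 5461280 / 2^3 = 682660

For each 3-subset S of vertices (there are C(321, 3) = 5461280 such S), let X_S = 1 if S induces a K_3 (all C(3, 2) = 3 edges present). Then P(X_S = 1) = (1/2)^3 = 1/8. By linearity of expectation, E[# K_3] = C(321, 3) · (1/2)^3 = 5461280 / 8 = 682660.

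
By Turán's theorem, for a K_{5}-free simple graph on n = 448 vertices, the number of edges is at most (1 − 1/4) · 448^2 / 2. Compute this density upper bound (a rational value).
Turán density bound = (3/4) · 448^2/2 = 75264

Turán's theorem: ex(n, K_{r+1}) is achieved by the complete r-partite Turán graph T(n, r) with parts as balanced as possible, and is at most (1 − 1/r) · n^2/2. For r = 4, n = 448: the density bound is (3/4) · 200704/2 = 75264. Since 4 ∣ 448, the Turán graph T(448, 4) has parts of equal size 112, and its edge count e(T(448, 4)) = 75264 attains the density bound exactly.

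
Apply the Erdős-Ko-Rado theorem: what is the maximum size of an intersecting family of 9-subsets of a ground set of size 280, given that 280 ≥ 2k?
max |F| = C(279, 8) = 822871715492970

Erdős-Ko-Rado (1961): when n ≥ 2k, max |F| = C(n−1, k−1). The bound is attained by the star {A : i ∈ A} for any fixed i ∈ [n]. Here C(280−1, 9−1) = C(279, 8) = 822871715492970.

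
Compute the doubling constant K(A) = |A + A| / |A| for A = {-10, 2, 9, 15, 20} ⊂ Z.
K = |A + A| / |A| = 15/5 = 3

Enumerate A + A = {a + b : a, b ∈ A}. With |A| = 5, there are |A|^2 = 25 ordered sum pairs; collecting distinct values, A + A = {-20, -8, -1, 4, 5, 10, 11, 17, 18, 22, 24, 29, 30, 35, 40}, so |A + A| = 15. Thus K = 15/5 = 3. For comparison, the minimum possible |A + A| over all 5-element sets is 2·5 − 1 = 9 (so min K = 9/5), attained only by arithmetic progressions.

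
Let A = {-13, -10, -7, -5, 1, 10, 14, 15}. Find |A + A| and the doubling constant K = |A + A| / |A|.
K = |A + A| / |A| = 32/8 = 4

Enumerate A + A = {a + b : a, b ∈ A}. With |A| = 8, there are |A|^2 = 64 ordered sum pairs; collecting distinct values, A + A = {-26, -23, -20, -18, -17, -15, -14, -12, -10, -9, -6, -4, -3, 0, 1, 2, 3, 4, 5, 7, 8, 9, 10, 11, 15, 16, 20, 24, 25, 28, 29, 30}, so |A + A| = 32. Thus K = 32/8 = 4. For comparison, the minimum possible |A + A| over all 8-element sets is 2·8 − 1 = 15 (so min K = 15/8), attained only by arithmetic progressions.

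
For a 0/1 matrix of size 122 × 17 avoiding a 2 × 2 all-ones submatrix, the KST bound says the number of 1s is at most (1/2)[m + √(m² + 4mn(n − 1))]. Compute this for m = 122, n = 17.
z(122, 17; 2, 2) ≤ (1/2)[122 + √(122² + 4·122·17·16)] = (1/2)[122 + √147620] = 253.1067

Kővári–Sós–Turán: let r_1, ..., r_122 be the row sums and z = Σ r_i the total number of 1s. Each pair of columns can share at most one row with both entries 1 (else a 2×2 all-ones block appears), so Σ_i C(r_i, 2) ≤ C(17, 2) = 136. By convexity Σ_i C(r_i, 2) ≥ 122·C(z/122, 2) = z(z − 122)/(2·122), giving z² − 122z − 122·17·16 ≤ 0 and hence z ≤ (1/2)[122 + √(14884 + 4·33184)] = (1/2)[122 + √147620] ≈ (1/2)(122 + 384.2135) = 253.1067.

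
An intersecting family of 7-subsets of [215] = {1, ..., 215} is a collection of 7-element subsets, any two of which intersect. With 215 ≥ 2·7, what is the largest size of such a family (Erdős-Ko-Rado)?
max |F| = C(214, 6) = 124292458213

Erdős-Ko-Rado (1961): when n ≥ 2k, max |F| = C(n−1, k−1). The bound is attained by the star {A : i ∈ A} for any fixed i ∈ [n]. Here C(215−1, 7−1) = C(214, 6) = 124292458213.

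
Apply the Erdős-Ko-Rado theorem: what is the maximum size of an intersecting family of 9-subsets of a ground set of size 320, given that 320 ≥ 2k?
max |F| = C(319, 8) = 2434348534543497

The Erdős-Ko-Rado theorem states: for n ≥ 2k, an intersecting family of k-subsets of an n-element set has size at most C(n − 1, k − 1), with equality for 'star' families {A ⊆ [n] : |A| = k, i ∈ A} (fix an element i). For n = 320, k = 9: C(319, 8) = 2434348534543497.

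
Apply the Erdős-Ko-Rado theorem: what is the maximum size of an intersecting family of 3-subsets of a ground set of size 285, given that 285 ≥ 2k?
max |F| = C(284, 2) = 40186

Erdős-Ko-Rado (1961): when n ≥ 2k, max |F| = C(n−1, k−1). The bound is attained by the star {A : i ∈ A} for any fixed i ∈ [n]. Here C(285−1, 3−1) = C(284, 2) = 40186.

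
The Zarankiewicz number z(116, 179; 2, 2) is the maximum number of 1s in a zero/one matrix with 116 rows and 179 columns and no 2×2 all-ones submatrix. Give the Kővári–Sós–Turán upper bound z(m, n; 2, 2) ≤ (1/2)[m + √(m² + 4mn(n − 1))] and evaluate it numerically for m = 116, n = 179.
z(116, 179; 2, 2) ≤ (1/2)[116 + √(116² + 4·116·179·178)] = (1/2)[116 + √14797424] = 1981.371

Kővári–Sós–Turán: let r_1, ..., r_116 be the row sums and z = Σ r_i the total number of 1s. Each pair of columns can share at most one row with both entries 1 (else a 2×2 all-ones block appears), so Σ_i C(r_i, 2) ≤ C(179, 2) = 15931. By convexity Σ_i C(r_i, 2) ≥ 116·C(z/116, 2) = z(z − 116)/(2·116), giving z² − 116z − 116·179·178 ≤ 0 and hence z ≤ (1/2)[116 + √(13456 + 4·3695992)] = (1/2)[116 + √14797424] ≈ (1/2)(116 + 3846.742) = 1981.371.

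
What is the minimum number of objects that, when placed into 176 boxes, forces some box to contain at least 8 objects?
n = (8 − 1)·176 + 1 = 1233

By the generalised pigeonhole principle, to guarantee some box contains ≥ r objects we need more than (r − 1) · k objects total. Threshold: n = (r − 1) · k + 1. With r = 8 and k = 176: n = 7 · 176 + 1 = 1232 + 1 = 1233. For n = 1232 = 7 · 176, we can put exactly 7 objects in every box, avoiding 8 in any single one — so 1233 is tight.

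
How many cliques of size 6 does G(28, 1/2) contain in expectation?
E[# K_6] = C(28, 6) · (1/2)^C(6, 2) = 376740 / 2^15 = 94185/8192 ≈ 11.497192

For each 6-subset S of vertices (there are C(28, 6) = 376740 such S), let X_S = 1 if S induces a K_6 (all C(6, 2) = 15 edges present). Then P(X_S = 1) = (1/2)^15 = 1/32768. By linearity of expectation, E[# K_6] = C(28, 6) · (1/2)^15 = 376740 / 32768 = 94185/8192 ≈ 11.497192.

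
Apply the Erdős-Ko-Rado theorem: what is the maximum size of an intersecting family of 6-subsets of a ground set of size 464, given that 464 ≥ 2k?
max |F| = C(463, 5) = 173505466827

The Erdős-Ko-Rado theorem states: for n ≥ 2k, an intersecting family of k-subsets of an n-element set has size at most C(n − 1, k − 1), with equality for 'star' families {A ⊆ [n] : |A| = k, i ∈ A} (fix an element i). For n = 464, k = 6: C(463, 5) = 173505466827.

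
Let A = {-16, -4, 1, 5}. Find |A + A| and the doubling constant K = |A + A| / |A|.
K = |A + A| / |A| = 10/4 = 5/2

Enumerate A + A = {a + b : a, b ∈ A}. With |A| = 4, there are |A|^2 = 16 ordered sum pairs; collecting distinct values, A + A = {-32, -20, -15, -11, -8, -3, 1, 2, 6, 10}, so |A + A| = 10. Thus K = 10/4 = 5/2. For comparison, the minimum possible |A + A| over all 4-element sets is 2·4 − 1 = 7 (so min K = 7/4), attained only by arithmetic progressions.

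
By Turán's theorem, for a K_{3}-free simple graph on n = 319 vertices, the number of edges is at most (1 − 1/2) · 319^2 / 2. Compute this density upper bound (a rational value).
Turán density bound = (1/2) · 319^2/2 = 101761/4 ≈ 25440.25

Turán's theorem: ex(n, K_{r+1}) is achieved by the complete r-partite Turán graph T(n, r) with parts as balanced as possible, and is at most (1 − 1/r) · n^2/2. For r = 2, n = 319: the density bound is (1/2) · 101761/2 = 101761/4 ≈ 25440.25. The integer-valued extremum is e(T(319, 2)) = 25440, which is strictly less than the density bound 101761/4 since 2 ∤ 319 (the parts of T(319, 2) cannot all be equal).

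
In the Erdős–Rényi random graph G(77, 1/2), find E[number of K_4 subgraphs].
E[# K_4] = C(77, 4) · (1/2)^C(4, 2) = 1353275 / 2^6 = 21144.921875

For each 4-subset S of vertices (there are C(77, 4) = 1353275 such S), let X_S = 1 if S induces a K_4 (all C(4, 2) = 6 edges present). Then P(X_S = 1) = (1/2)^6 = 1/64. By linearity of expectation, E[# K_4] = C(77, 4) · (1/2)^6 = 1353275 / 64 = 21144.921875.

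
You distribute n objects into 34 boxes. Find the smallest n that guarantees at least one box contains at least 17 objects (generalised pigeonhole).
n = (17 − 1)·34 + 1 = 545

By the generalised pigeonhole principle, to guarantee some box contains ≥ r objects we need more than (r − 1) · k objects total. Threshold: n = (r − 1) · k + 1. With r = 17 and k = 34: n = 16 · 34 + 1 = 544 + 1 = 545. For n = 544 = 16 · 34, we can put exactly 16 objects in every box, avoiding 17 in any single one — so 545 is tight.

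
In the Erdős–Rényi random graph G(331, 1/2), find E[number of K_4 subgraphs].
E[# K_4] = C(331, 4) · (1/2)^C(4, 2) = 491134490 / 2^6 = 245567245/32 = 7673976.40625

For each 4-subset S of vertices (there are C(331, 4) = 491134490 such S), let X_S = 1 if S induces a K_4 (all C(4, 2) = 6 edges present). Then P(X_S = 1) = (1/2)^6 = 1/64. By linearity of expectation, E[# K_4] = C(331, 4) · (1/2)^6 = 491134490 / 64 = 245567245/32 = 7673976.40625.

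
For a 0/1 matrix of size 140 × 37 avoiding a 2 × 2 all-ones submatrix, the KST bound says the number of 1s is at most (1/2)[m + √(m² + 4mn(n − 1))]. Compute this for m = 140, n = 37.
z(140, 37; 2, 2) ≤ (1/2)[140 + √(140² + 4·140·37·36)] = (1/2)[140 + √765520] = 507.47

Kővári–Sós–Turán: let r_1, ..., r_140 be the row sums and z = Σ r_i the total number of 1s. Each pair of columns can share at most one row with both entries 1 (else a 2×2 all-ones block appears), so Σ_i C(r_i, 2) ≤ C(37, 2) = 666. By convexity Σ_i C(r_i, 2) ≥ 140·C(z/140, 2) = z(z − 140)/(2·140), giving z² − 140z − 140·37·36 ≤ 0 and hence z ≤ (1/2)[140 + √(19600 + 4·186480)] = (1/2)[140 + √765520] ≈ (1/2)(140 + 874.94) = 507.47.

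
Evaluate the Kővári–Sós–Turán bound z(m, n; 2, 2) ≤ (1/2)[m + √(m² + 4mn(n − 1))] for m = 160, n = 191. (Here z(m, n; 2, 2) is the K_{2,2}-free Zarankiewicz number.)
z(160, 191; 2, 2) ≤ (1/2)[160 + √(160² + 4·160·191·190)] = (1/2)[160 + √23251200] = 2490.9749

Kővári–Sós–Turán: let r_1, ..., r_160 be the row sums and z = Σ r_i the total number of 1s. Each pair of columns can share at most one row with both entries 1 (else a 2×2 all-ones block appears), so Σ_i C(r_i, 2) ≤ C(191, 2) = 18145. By convexity Σ_i C(r_i, 2) ≥ 160·C(z/160, 2) = z(z − 160)/(2·160), giving z² − 160z − 160·191·190 ≤ 0 and hence z ≤ (1/2)[160 + √(25600 + 4·5806400)] = (1/2)[160 + √23251200] ≈ (1/2)(160 + 4821.9498) = 2490.9749.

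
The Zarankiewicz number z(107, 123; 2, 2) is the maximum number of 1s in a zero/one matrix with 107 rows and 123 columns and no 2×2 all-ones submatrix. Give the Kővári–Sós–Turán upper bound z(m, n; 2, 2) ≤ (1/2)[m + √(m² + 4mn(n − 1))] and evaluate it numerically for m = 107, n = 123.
z(107, 123; 2, 2) ≤ (1/2)[107 + √(107² + 4·107·123·122)] = (1/2)[107 + √6434017] = 1321.7682

Kővári–Sós–Turán: let r_1, ..., r_107 be the row sums and z = Σ r_i the total number of 1s. Each pair of columns can share at most one row with both entries 1 (else a 2×2 all-ones block appears), so Σ_i C(r_i, 2) ≤ C(123, 2) = 7503. By convexity Σ_i C(r_i, 2) ≥ 107·C(z/107, 2) = z(z − 107)/(2·107), giving z² − 107z − 107·123·122 ≤ 0 and hence z ≤ (1/2)[107 + √(11449 + 4·1605642)] = (1/2)[107 + √6434017] ≈ (1/2)(107 + 2536.5364) = 1321.7682.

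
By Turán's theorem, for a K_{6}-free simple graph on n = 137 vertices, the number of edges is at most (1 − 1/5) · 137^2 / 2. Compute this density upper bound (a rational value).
Turán density bound = (4/5) · 137^2/2 = 37538/5 ≈ 7507.6

Turán's theorem: ex(n, K_{r+1}) is achieved by the complete r-partite Turán graph T(n, r) with parts as balanced as possible, and is at most (1 − 1/r) · n^2/2. For r = 5, n = 137: the density bound is (4/5) · 18769/2 = 37538/5 ≈ 7507.6. The integer-valued extremum is e(T(137, 5)) = 7507, which is strictly less than the density bound 37538/5 since 5 ∤ 137 (the parts of T(137, 5) cannot all be equal).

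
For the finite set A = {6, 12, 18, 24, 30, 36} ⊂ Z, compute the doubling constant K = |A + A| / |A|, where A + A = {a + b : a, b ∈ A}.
K = |A + A| / |A| = 11/6

Enumerate A + A = {a + b : a, b ∈ A}. With |A| = 6, there are |A|^2 = 36 ordered sum pairs; collecting distinct values, A + A = {12, 18, 24, 30, 36, 42, 48, 54, 60, 66, 72}, so |A + A| = 11. Thus K = 11/6. Here |A + A| = 2|A| − 1 = 11, the minimum possible — so K = 11/6 is minimal, which holds iff A is an arithmetic progression.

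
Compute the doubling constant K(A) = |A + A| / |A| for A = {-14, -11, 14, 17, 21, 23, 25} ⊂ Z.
K = |A + A| / |A| = 25/7

Enumerate A + A = {a + b : a, b ∈ A}. With |A| = 7, there are |A|^2 = 49 ordered sum pairs; collecting distinct values, A + A = {-28, -25, -22, 0, 3, 6, 7, 9, 10, 11, 12, 14, 28, 31, 34, 35, 37, 38, 39, 40, 42, 44, 46, 48, 50}, so |A + A| = 25. Thus K = 25/7. For comparison, the minimum possible |A + A| over all 7-element sets is 2·7 − 1 = 13 (so min K = 13/7), attained only by arithmetic progressions.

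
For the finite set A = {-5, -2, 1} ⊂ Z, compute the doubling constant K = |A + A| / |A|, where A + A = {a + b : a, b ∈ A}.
K = |A + A| / |A| = 5/3

Enumerate A + A = {a + b : a, b ∈ A}. With |A| = 3, there are |A|^2 = 9 ordered sum pairs; collecting distinct values, A + A = {-10, -7, -4, -1, 2}, so |A + A| = 5. Thus K = 5/3. Here |A + A| = 2|A| − 1 = 5, the minimum possible — so K = 5/3 is minimal, which holds iff A is an arithmetic progression.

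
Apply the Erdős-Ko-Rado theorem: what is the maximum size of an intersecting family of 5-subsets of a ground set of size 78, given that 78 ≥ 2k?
max |F| = C(77, 4) = 1353275

Erdős-Ko-Rado (1961): when n ≥ 2k, max |F| = C(n−1, k−1). The bound is attained by the star {A : i ∈ A} for any fixed i ∈ [n]. Here C(78−1, 5−1) = C(77, 4) = 1353275.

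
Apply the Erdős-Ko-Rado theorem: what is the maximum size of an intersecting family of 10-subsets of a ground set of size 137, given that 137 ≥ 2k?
max |F| = C(136, 9) = 33469894423680

The Erdős-Ko-Rado theorem states: for n ≥ 2k, an intersecting family of k-subsets of an n-element set has size at most C(n − 1, k − 1), with equality for 'star' families {A ⊆ [n] : |A| = k, i ∈ A} (fix an element i). For n = 137, k = 10: C(136, 9) = 33469894423680.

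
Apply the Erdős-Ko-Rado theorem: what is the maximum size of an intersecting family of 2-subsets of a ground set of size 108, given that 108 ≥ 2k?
max |F| = C(107, 1) = 107

Erdős-Ko-Rado (1961): when n ≥ 2k, max |F| = C(n−1, k−1). The bound is attained by the star {A : i ∈ A} for any fixed i ∈ [n]. Here C(108−1, 2−1) = C(107, 1) = 107.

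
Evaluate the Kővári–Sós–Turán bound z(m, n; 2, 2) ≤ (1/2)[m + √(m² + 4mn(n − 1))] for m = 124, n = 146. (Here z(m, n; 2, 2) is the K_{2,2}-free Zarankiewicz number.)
z(124, 146; 2, 2) ≤ (1/2)[124 + √(124² + 4·124·146·145)] = (1/2)[124 + √10515696] = 1683.3957

Kővári–Sós–Turán: let r_1, ..., r_124 be the row sums and z = Σ r_i the total number of 1s. Each pair of columns can share at most one row with both entries 1 (else a 2×2 all-ones block appears), so Σ_i C(r_i, 2) ≤ C(146, 2) = 10585. By convexity Σ_i C(r_i, 2) ≥ 124·C(z/124, 2) = z(z − 124)/(2·124), giving z² − 124z − 124·146·145 ≤ 0 and hence z ≤ (1/2)[124 + √(15376 + 4·2625080)] = (1/2)[124 + √10515696] ≈ (1/2)(124 + 3242.7914) = 1683.3957.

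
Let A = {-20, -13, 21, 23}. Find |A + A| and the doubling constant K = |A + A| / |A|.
K = |A + A| / |A| = 10/4 = 5/2

Enumerate A + A = {a + b : a, b ∈ A}. With |A| = 4, there are |A|^2 = 16 ordered sum pairs; collecting distinct values, A + A = {-40, -33, -26, 1, 3, 8, 10, 42, 44, 46}, so |A + A| = 10. Thus K = 10/4 = 5/2. For comparison, the minimum possible |A + A| over all 4-element sets is 2·4 − 1 = 7 (so min K = 7/4), attained only by arithmetic progressions.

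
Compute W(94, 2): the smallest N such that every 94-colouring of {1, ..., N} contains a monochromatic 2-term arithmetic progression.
W(94, 2) = 94 + 1 = 95

A 2-term AP is any pair of integers, so a monochromatic 2-AP exists iff some colour is used at least twice. With 94 colours, the colouring i ↦ i on {1, ..., 94} uses each colour once, avoiding any monochromatic pair, so W(94, 2) > 94. For {1, ..., 95}, pigeonhole forces two integers of the same colour, which form a monochromatic 2-AP. Hence W(94, 2) = 95.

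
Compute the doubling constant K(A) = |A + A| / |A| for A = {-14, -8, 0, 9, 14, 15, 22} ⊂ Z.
K = |A + A| / |A| = 25/7

Enumerate A + A = {a + b : a, b ∈ A}. With |A| = 7, there are |A|^2 = 49 ordered sum pairs; collecting distinct values, A + A = {-28, -22, -16, -14, -8, -5, 0, 1, 6, 7, 8, 9, 14, 15, 18, 22, 23, 24, 28, 29, 30, 31, 36, 37, 44}, so |A + A| = 25. Thus K = 25/7. For comparison, the minimum possible |A + A| over all 7-element sets is 2·7 − 1 = 13 (so min K = 13/7), attained only by arithmetic progressions.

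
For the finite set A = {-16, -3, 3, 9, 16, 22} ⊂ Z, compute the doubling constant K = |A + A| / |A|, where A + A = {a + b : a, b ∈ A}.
K = |A + A| / |A| = 16/6 = 8/3

Enumerate A + A = {a + b : a, b ∈ A}. With |A| = 6, there are |A|^2 = 36 ordered sum pairs; collecting distinct values, A + A = {-32, -19, -13, -7, -6, 0, 6, 12, 13, 18, 19, 25, 31, 32, 38, 44}, so |A + A| = 16. Thus K = 16/6 = 8/3. For comparison, the minimum possible |A + A| over all 6-element sets is 2·6 − 1 = 11 (so min K = 11/6), attained only by arithmetic progressions.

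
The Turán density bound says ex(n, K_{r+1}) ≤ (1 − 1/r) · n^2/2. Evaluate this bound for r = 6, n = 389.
Turán density bound = (5/6) · 389^2/2 = 756605/12 ≈ 63050.4167

Turán's theorem: ex(n, K_{r+1}) is achieved by the complete r-partite Turán graph T(n, r) with parts as balanced as possible, and is at most (1 − 1/r) · n^2/2. For r = 6, n = 389: the density bound is (5/6) · 151321/2 = 756605/12 ≈ 63050.4167. The integer-valued extremum is e(T(389, 6)) = 63050, which is strictly less than the density bound 756605/12 since 6 ∤ 389 (the parts of T(389, 6) cannot all be equal).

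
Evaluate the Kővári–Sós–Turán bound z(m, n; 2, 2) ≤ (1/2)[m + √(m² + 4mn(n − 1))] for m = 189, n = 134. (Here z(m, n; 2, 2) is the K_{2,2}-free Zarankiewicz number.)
z(189, 134; 2, 2) ≤ (1/2)[189 + √(189² + 4·189·134·133)] = (1/2)[189 + √13509153] = 1932.24

Kővári–Sós–Turán: let r_1, ..., r_189 be the row sums and z = Σ r_i the total number of 1s. Each pair of columns can share at most one row with both entries 1 (else a 2×2 all-ones block appears), so Σ_i C(r_i, 2) ≤ C(134, 2) = 8911. By convexity Σ_i C(r_i, 2) ≥ 189·C(z/189, 2) = z(z − 189)/(2·189), giving z² − 189z − 189·134·133 ≤ 0 and hence z ≤ (1/2)[189 + √(35721 + 4·3368358)] = (1/2)[189 + √13509153] ≈ (1/2)(189 + 3675.48) = 1932.24.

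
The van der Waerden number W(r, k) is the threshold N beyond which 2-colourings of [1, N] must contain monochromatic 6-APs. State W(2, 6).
W(2, 6) = 1132

This is a classical value, W(2, 6) = 1132, established by combining an explicit 2-colouring of {1, ..., 1131} with no monochromatic 6-AP (giving the lower bound W(2, 6) > 1131) and a finite case analysis / exhaustive computer search showing every 2-colouring of {1, ..., 1132} has such an AP.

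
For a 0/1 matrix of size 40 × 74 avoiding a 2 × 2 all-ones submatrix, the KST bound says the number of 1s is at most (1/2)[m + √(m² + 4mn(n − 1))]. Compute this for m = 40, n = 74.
z(40, 74; 2, 2) ≤ (1/2)[40 + √(40² + 4·40·74·73)] = (1/2)[40 + √865920] = 485.2741

Kővári–Sós–Turán: let r_1, ..., r_40 be the row sums and z = Σ r_i the total number of 1s. Each pair of columns can share at most one row with both entries 1 (else a 2×2 all-ones block appears), so Σ_i C(r_i, 2) ≤ C(74, 2) = 2701. By convexity Σ_i C(r_i, 2) ≥ 40·C(z/40, 2) = z(z − 40)/(2·40), giving z² − 40z − 40·74·73 ≤ 0 and hence z ≤ (1/2)[40 + √(1600 + 4·216080)] = (1/2)[40 + √865920] ≈ (1/2)(40 + 930.5482) = 485.2741.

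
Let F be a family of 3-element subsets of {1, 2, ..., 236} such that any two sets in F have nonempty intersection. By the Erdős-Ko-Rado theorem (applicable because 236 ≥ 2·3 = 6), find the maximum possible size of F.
max |F| = C(235, 2) = 27495

Erdős-Ko-Rado (1961): when n ≥ 2k, max |F| = C(n−1, k−1). The bound is attained by the star {A : i ∈ A} for any fixed i ∈ [n]. Here C(236−1, 3−1) = C(235, 2) = 27495.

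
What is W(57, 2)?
W(57, 2) = 57 + 1 = 58

A 2-term AP is any pair of integers, so a monochromatic 2-AP exists iff some colour is used at least twice. With 57 colours, the colouring i ↦ i on {1, ..., 57} uses each colour once, avoiding any monochromatic pair, so W(57, 2) > 57. For {1, ..., 58}, pigeonhole forces two integers of the same colour, which form a monochromatic 2-AP. Hence W(57, 2) = 58.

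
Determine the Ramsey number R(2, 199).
R(2, 199) = 199

R(2, k) = k for all k ≥ 2: in a 2-colouring of K_k, either some edge is red (a red K_2) or all edges are blue (a blue K_k). And K_{198} coloured all-blue has no blue K_199, so R(2, 199) > 198. Hence R(2, 199) = 199.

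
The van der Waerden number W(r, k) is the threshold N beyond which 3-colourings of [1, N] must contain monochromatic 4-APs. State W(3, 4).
W(3, 4) = 293

W(3, 4) = 293. The lower bound W(3, 4) > 292 comes from an explicit good 3-colouring of [1, 292]; the upper bound W(3, 4) ≤ 293 was verified by exhaustive search over 3-colourings of [1, 293].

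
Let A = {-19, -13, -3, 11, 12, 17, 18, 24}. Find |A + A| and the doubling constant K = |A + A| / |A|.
K = |A + A| / |A| = 30/8 = 15/4

Enumerate A + A = {a + b : a, b ∈ A}. With |A| = 8, there are |A|^2 = 64 ordered sum pairs; collecting distinct values, A + A = {-38, -32, -26, -22, -16, -8, -7, -6, -2, -1, 4, 5, 8, 9, 11, 14, 15, 21, 22, 23, 24, 28, 29, 30, 34, 35, 36, 41, 42, 48}, so |A + A| = 30. Thus K = 30/8 = 15/4. For comparison, the minimum possible |A + A| over all 8-element sets is 2·8 − 1 = 15 (so min K = 15/8), attained only by arithmetic progressions.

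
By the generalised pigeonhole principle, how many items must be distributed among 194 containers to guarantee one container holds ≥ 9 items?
n = (9 − 1)·194 + 1 = 1553

By the generalised pigeonhole principle, to guarantee some box contains ≥ r objects we need more than (r − 1) · k objects total. Threshold: n = (r − 1) · k + 1. With r = 9 and k = 194: n = 8 · 194 + 1 = 1552 + 1 = 1553. For n = 1552 = 8 · 194, we can put exactly 8 objects in every box, avoiding 9 in any single one — so 1553 is tight.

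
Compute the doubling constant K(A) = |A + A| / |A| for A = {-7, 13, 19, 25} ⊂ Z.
K = |A + A| / |A| = 9/4

Enumerate A + A = {a + b : a, b ∈ A}. With |A| = 4, there are |A|^2 = 16 ordered sum pairs; collecting distinct values, A + A = {-14, 6, 12, 18, 26, 32, 38, 44, 50}, so |A + A| = 9. Thus K = 9/4. For comparison, the minimum possible |A + A| over all 4-element sets is 2·4 − 1 = 7 (so min K = 7/4), attained only by arithmetic progressions.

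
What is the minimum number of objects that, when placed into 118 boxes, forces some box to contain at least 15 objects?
n = (15 − 1)·118 + 1 = 1653

By the generalised pigeonhole principle, to guarantee some box contains ≥ r objects we need more than (r − 1) · k objects total. Threshold: n = (r − 1) · k + 1. With r = 15 and k = 118: n = 14 · 118 + 1 = 1652 + 1 = 1653. For n = 1652 = 14 · 118, we can put exactly 14 objects in every box, avoiding 15 in any single one — so 1653 is tight.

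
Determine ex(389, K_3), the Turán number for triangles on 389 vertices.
ex(389, K_3) = ⌊389^2/4⌋ = 37830

Mantel (1907): a triangle-free graph on n vertices has at most ⌊n^2/4⌋ edges, with equality for the complete bipartite graph K_{⌊n/2⌋, ⌈n/2⌉}. For n = 389: ⌊389^2/4⌋ = ⌊151321/4⌋ = 37830. The extremal graph is K_{194, 195}, which has 194·195 = 37830 edges.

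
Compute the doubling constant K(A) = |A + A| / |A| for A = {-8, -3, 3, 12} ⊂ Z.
K = |A + A| / |A| = 10/4 = 5/2

Enumerate A + A = {a + b : a, b ∈ A}. With |A| = 4, there are |A|^2 = 16 ordered sum pairs; collecting distinct values, A + A = {-16, -11, -6, -5, 0, 4, 6, 9, 15, 24}, so |A + A| = 10. Thus K = 10/4 = 5/2. For comparison, the minimum possible |A + A| over all 4-element sets is 2·4 − 1 = 7 (so min K = 7/4), attained only by arithmetic progressions.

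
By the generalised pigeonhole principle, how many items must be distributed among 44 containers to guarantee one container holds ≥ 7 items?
n = (7 − 1)·44 + 1 = 265

By the generalised pigeonhole principle, to guarantee some box contains ≥ r objects we need more than (r − 1) · k objects total. Threshold: n = (r − 1) · k + 1. With r = 7 and k = 44: n = 6 · 44 + 1 = 264 + 1 = 265. For n = 264 = 6 · 44, we can put exactly 6 objects in every box, avoiding 7 in any single one — so 265 is tight.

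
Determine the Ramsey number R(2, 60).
R(2, 60) = 60

R(2, k) = k for all k ≥ 2: in a 2-colouring of K_k, either some edge is red (a red K_2) or all edges are blue (a blue K_k). And K_{59} coloured all-blue has no blue K_60, so R(2, 60) > 59. Hence R(2, 60) = 60.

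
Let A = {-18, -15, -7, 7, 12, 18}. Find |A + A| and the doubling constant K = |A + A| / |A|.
K = |A + A| / |A| = 20/6 = 10/3

Enumerate A + A = {a + b : a, b ∈ A}. With |A| = 6, there are |A|^2 = 36 ordered sum pairs; collecting distinct values, A + A = {-36, -33, -30, -25, -22, -14, -11, -8, -6, -3, 0, 3, 5, 11, 14, 19, 24, 25, 30, 36}, so |A + A| = 20. Thus K = 20/6 = 10/3. For comparison, the minimum possible |A + A| over all 6-element sets is 2·6 − 1 = 11 (so min K = 11/6), attained only by arithmetic progressions.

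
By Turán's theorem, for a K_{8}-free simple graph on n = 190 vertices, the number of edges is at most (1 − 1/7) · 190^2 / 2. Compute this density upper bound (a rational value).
Turán density bound = (6/7) · 190^2/2 = 108300/7 ≈ 15471.4286

Turán's theorem: ex(n, K_{r+1}) is achieved by the complete r-partite Turán graph T(n, r) with parts as balanced as possible, and is at most (1 − 1/r) · n^2/2. For r = 7, n = 190: the density bound is (6/7) · 36100/2 = 108300/7 ≈ 15471.4286. The integer-valued extremum is e(T(190, 7)) = 15471, which is strictly less than the density bound 108300/7 since 7 ∤ 190 (the parts of T(190, 7) cannot all be equal).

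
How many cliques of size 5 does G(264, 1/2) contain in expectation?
E[# K_5] = C(264, 5) · (1/2)^C(5, 2) = 10287114552 / 2^10 = 1285889319/128 = 10046010.3046875

For each 5-subset S of vertices (there are C(264, 5) = 10287114552 such S), let X_S = 1 if S induces a K_5 (all C(5, 2) = 10 edges present). Then P(X_S = 1) = (1/2)^10 = 1/1024. By linearity of expectation, E[# K_5] = C(264, 5) · (1/2)^10 = 10287114552 / 1024 = 1285889319/128 = 10046010.3046875.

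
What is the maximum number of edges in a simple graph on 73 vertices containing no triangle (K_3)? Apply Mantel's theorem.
ex(73, K_3) = ⌊73^2/4⌋ = 1332

Mantel (1907): a triangle-free graph on n vertices has at most ⌊n^2/4⌋ edges, with equality for the complete bipartite graph K_{⌊n/2⌋, ⌈n/2⌉}. For n = 73: ⌊73^2/4⌋ = ⌊5329/4⌋ = 1332. The extremal graph is K_{36, 37}, which has 36·37 = 1332 edges.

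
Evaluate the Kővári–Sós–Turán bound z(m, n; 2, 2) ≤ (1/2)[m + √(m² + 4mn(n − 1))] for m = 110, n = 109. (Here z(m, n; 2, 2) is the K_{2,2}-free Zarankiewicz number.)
z(110, 109; 2, 2) ≤ (1/2)[110 + √(110² + 4·110·109·108)] = (1/2)[110 + √5191780] = 1194.2739

Kővári–Sós–Turán: let r_1, ..., r_110 be the row sums and z = Σ r_i the total number of 1s. Each pair of columns can share at most one row with both entries 1 (else a 2×2 all-ones block appears), so Σ_i C(r_i, 2) ≤ C(109, 2) = 5886. By convexity Σ_i C(r_i, 2) ≥ 110·C(z/110, 2) = z(z − 110)/(2·110), giving z² − 110z − 110·109·108 ≤ 0 and hence z ≤ (1/2)[110 + √(12100 + 4·1294920)] = (1/2)[110 + √5191780] ≈ (1/2)(110 + 2278.5478) = 1194.2739.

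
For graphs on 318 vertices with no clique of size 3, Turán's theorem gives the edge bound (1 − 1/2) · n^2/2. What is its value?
Turán density bound = (1/2) · 318^2/2 = 25281

Turán's theorem: ex(n, K_{r+1}) is achieved by the complete r-partite Turán graph T(n, r) with parts as balanced as possible, and is at most (1 − 1/r) · n^2/2. For r = 2, n = 318: the density bound is (1/2) · 101124/2 = 25281. Since 2 ∣ 318, the Turán graph T(318, 2) has parts of equal size 159, and its edge count e(T(318, 2)) = 25281 attains the density bound exactly.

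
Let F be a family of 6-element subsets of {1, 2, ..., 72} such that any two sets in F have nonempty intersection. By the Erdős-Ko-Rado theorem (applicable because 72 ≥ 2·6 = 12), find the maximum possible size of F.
max |F| = C(71, 5) = 13019909

Erdős-Ko-Rado (1961): when n ≥ 2k, max |F| = C(n−1, k−1). The bound is attained by the star {A : i ∈ A} for any fixed i ∈ [n]. Here C(72−1, 6−1) = C(71, 5) = 13019909.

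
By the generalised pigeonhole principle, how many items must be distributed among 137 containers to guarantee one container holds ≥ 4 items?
n = (4 − 1)·137 + 1 = 412

By the generalised pigeonhole principle, to guarantee some box contains ≥ r objects we need more than (r − 1) · k objects total. Threshold: n = (r − 1) · k + 1. With r = 4 and k = 137: n = 3 · 137 + 1 = 411 + 1 = 412. For n = 411 = 3 · 137, we can put exactly 3 objects in every box, avoiding 4 in any single one — so 412 is tight.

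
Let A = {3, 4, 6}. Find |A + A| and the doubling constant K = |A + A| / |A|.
K = |A + A| / |A| = 6/3 = 2

Enumerate A + A = {a + b : a, b ∈ A}. With |A| = 3, there are |A|^2 = 9 ordered sum pairs; collecting distinct values, A + A = {6, 7, 8, 9, 10, 12}, so |A + A| = 6. Thus K = 6/3 = 2. For comparison, the minimum possible |A + A| over all 3-element sets is 2·3 − 1 = 5 (so min K = 5/3), attained only by arithmetic progressions.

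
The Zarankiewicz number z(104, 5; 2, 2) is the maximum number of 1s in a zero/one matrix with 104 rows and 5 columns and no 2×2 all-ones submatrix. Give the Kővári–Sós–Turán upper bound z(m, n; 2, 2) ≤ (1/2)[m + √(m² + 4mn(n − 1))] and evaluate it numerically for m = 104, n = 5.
z(104, 5; 2, 2) ≤ (1/2)[104 + √(104² + 4·104·5·4)] = (1/2)[104 + √19136] = 121.1665

Kővári–Sós–Turán: let r_1, ..., r_104 be the row sums and z = Σ r_i the total number of 1s. Each pair of columns can share at most one row with both entries 1 (else a 2×2 all-ones block appears), so Σ_i C(r_i, 2) ≤ C(5, 2) = 10. By convexity Σ_i C(r_i, 2) ≥ 104·C(z/104, 2) = z(z − 104)/(2·104), giving z² − 104z − 104·5·4 ≤ 0 and hence z ≤ (1/2)[104 + √(10816 + 4·2080)] = (1/2)[104 + √19136] ≈ (1/2)(104 + 138.3329) = 121.1665.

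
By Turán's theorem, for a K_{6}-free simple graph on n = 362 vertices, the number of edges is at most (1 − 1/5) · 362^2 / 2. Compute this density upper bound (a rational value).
Turán density bound = (4/5) · 362^2/2 = 262088/5 ≈ 52417.6

Turán's theorem: ex(n, K_{r+1}) is achieved by the complete r-partite Turán graph T(n, r) with parts as balanced as possible, and is at most (1 − 1/r) · n^2/2. For r = 5, n = 362: the density bound is (4/5) · 131044/2 = 262088/5 ≈ 52417.6. The integer-valued extremum is e(T(362, 5)) = 52417, which is strictly less than the density bound 262088/5 since 5 ∤ 362 (the parts of T(362, 5) cannot all be equal).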